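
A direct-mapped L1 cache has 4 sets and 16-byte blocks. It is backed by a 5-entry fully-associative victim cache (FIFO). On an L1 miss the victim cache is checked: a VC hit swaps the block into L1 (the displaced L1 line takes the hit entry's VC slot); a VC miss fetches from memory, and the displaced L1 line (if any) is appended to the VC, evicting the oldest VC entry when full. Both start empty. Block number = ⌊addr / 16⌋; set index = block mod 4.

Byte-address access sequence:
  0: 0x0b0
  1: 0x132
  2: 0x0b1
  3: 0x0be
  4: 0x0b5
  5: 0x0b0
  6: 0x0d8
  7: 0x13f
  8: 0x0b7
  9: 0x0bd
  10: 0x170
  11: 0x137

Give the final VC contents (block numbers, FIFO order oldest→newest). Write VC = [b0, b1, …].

VC = [23, 11]

#0 0xb0→b11/s3 MISS; vc=[]
#1 0x132→b19/s3 MISS; vc=[11]
#2 0xb1→b11/s3 VC-HIT; vc=[19]
#3 0xbe→b11/s3 L1-HIT; vc=[19]
#4 0xb5→b11/s3 L1-HIT; vc=[19]
#5 0xb0→b11/s3 L1-HIT; vc=[19]
#6 0xd8→b13/s1 MISS; vc=[19]
#7 0x13f→b19/s3 VC-HIT; vc=[11]
#8 0xb7→b11/s3 VC-HIT; vc=[19]
#9 0xbd→b11/s3 L1-HIT; vc=[19]
#10 0x170→b23/s3 MISS; vc=[19,11]
#11 0x137→b19/s3 VC-HIT; vc=[23,11]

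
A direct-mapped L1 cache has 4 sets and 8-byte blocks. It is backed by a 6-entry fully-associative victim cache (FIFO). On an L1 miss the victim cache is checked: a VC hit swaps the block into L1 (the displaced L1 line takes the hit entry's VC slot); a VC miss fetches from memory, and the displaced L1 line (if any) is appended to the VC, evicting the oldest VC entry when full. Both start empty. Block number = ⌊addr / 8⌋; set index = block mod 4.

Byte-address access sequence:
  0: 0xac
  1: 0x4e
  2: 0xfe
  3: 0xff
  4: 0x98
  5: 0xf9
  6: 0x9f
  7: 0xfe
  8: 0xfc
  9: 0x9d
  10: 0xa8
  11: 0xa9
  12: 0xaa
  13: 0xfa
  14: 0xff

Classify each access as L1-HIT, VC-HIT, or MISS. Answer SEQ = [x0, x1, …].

SEQ = [MISS, MISS, MISS, L1-HIT, MISS, VC-HIT, VC-HIT, VC-HIT, L1-HIT, VC-HIT, VC-HIT, L1-HIT, L1-HIT, VC-HIT, L1-HIT]

0: 0xac (blk 21, set 1) → MISS  vc=[]
1: 0x4e (blk 9, set 1) → MISS  vc=[21]
2: 0xfe (blk 31, set 3) → MISS  vc=[21]
3: 0xff (blk 31, set 3) → L1-HIT  vc=[21]
4: 0x98 (blk 19, set 3) → MISS  vc=[21, 31]
5: 0xf9 (blk 31, set 3) → VC-HIT  vc=[21, 19]
6: 0x9f (blk 19, set 3) → VC-HIT  vc=[21, 31]
7: 0xfe (blk 31, set 3) → VC-HIT  vc=[21, 19]
8: 0xfc (blk 31, set 3) → L1-HIT  vc=[21, 19]
9: 0x9d (blk 19, set 3) → VC-HIT  vc=[21, 31]
10: 0xa8 (blk 21, set 1) → VC-HIT  vc=[9, 31]
11: 0xa9 (blk 21, set 1) → L1-HIT  vc=[9, 31]
12: 0xaa (blk 21, set 1) → L1-HIT  vc=[9, 31]
13: 0xfa (blk 31, set 3) → VC-HIT  vc=[9, 19]
14: 0xff (blk 31, set 3) → L1-HIT  vc=[9, 19]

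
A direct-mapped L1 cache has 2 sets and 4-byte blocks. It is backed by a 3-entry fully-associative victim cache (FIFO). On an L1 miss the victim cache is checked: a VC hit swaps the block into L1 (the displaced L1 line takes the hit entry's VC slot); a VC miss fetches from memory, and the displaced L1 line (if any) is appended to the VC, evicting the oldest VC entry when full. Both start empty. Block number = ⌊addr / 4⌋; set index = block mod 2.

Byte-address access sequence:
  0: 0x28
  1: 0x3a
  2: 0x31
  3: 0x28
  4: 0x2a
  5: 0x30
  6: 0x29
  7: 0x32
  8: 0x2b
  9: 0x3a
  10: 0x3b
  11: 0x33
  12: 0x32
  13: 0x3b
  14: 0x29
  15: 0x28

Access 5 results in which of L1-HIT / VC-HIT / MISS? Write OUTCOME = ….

0: 0x28 (blk 10, set 0) → MISS  vc=[]
1: 0x3a (blk 14, set 0) → MISS  vc=[10]
2: 0x31 (blk 12, set 0) → MISS  vc=[10, 14]
3: 0x28 (blk 10, set 0) → VC-HIT  vc=[12, 14]
4: 0x2a (blk 10, set 0) → L1-HIT  vc=[12, 14]
5: 0x30 (blk 12, set 0) → VC-HIT  vc=[10, 14]
6: 0x29 (blk 10, set 0) → VC-HIT  vc=[12, 14]
7: 0x32 (blk 12, set 0) → VC-HIT  vc=[10, 14]
8: 0x2b (blk 10, set 0) → VC-HIT  vc=[12, 14]
9: 0x3a (blk 14, set 0) → VC-HIT  vc=[12, 10]
10: 0x3b (blk 14, set 0) → L1-HIT  vc=[12, 10]
11: 0x33 (blk 12, set 0) → VC-HIT  vc=[14, 10]
12: 0x32 (blk 12, set 0) → L1-HIT  vc=[14, 10]
13: 0x3b (blk 14, set 0) → VC-HIT  vc=[12, 10]
14: 0x29 (blk 10, set 0) → VC-HIT  vc=[12, 14]
15: 0x28 (blk 10, set 0) → L1-HIT  vc=[12, 14]

OUTCOME = VC-HIT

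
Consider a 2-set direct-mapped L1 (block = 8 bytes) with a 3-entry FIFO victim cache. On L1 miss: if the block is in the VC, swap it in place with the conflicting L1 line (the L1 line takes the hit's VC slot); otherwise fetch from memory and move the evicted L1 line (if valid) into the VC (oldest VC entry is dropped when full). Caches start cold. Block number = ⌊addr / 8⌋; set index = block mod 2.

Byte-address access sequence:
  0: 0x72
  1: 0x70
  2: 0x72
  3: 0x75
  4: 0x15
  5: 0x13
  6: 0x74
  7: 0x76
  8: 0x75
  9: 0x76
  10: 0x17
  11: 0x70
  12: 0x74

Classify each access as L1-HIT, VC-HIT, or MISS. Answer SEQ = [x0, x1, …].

0: 0x72 (blk 14, set 0) → MISS  vc=[]
1: 0x70 (blk 14, set 0) → L1-HIT  vc=[]
2: 0x72 (blk 14, set 0) → L1-HIT  vc=[]
3: 0x75 (blk 14, set 0) → L1-HIT  vc=[]
4: 0x15 (blk 2, set 0) → MISS  vc=[14]
5: 0x13 (blk 2, set 0) → L1-HIT  vc=[14]
6: 0x74 (blk 14, set 0) → VC-HIT  vc=[2]
7: 0x76 (blk 14, set 0) → L1-HIT  vc=[2]
8: 0x75 (blk 14, set 0) → L1-HIT  vc=[2]
9: 0x76 (blk 14, set 0) → L1-HIT  vc=[2]
10: 0x17 (blk 2, set 0) → VC-HIT  vc=[14]
11: 0x70 (blk 14, set 0) → VC-HIT  vc=[2]
12: 0x74 (blk 14, set 0) → L1-HIT  vc=[2]

SEQ = [MISS, L1-HIT, L1-HIT, L1-HIT, MISS, L1-HIT, VC-HIT, L1-HIT, L1-HIT, L1-HIT, VC-HIT, VC-HIT, L1-HIT]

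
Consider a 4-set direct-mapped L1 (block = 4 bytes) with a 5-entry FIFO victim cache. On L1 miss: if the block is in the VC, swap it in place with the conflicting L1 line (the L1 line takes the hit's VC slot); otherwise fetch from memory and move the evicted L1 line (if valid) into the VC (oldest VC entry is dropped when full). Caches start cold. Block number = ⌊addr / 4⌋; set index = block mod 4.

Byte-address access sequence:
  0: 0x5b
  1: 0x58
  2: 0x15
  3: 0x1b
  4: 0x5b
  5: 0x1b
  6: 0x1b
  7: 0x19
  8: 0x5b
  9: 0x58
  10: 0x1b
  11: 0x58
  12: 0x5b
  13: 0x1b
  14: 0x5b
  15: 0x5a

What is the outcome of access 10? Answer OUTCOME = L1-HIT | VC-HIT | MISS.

  [0] addr=0x5b blk=22 s=2: MISS | VC []
  [1] addr=0x58 blk=22 s=2: L1-HIT | VC []
  [2] addr=0x15 blk=5 s=1: MISS | VC []
  [3] addr=0x1b blk=6 s=2: MISS | VC [22]
  [4] addr=0x5b blk=22 s=2: VC-HIT | VC [6]
  [5] addr=0x1b blk=6 s=2: VC-HIT | VC [22]
  [6] addr=0x1b blk=6 s=2: L1-HIT | VC [22]
  [7] addr=0x19 blk=6 s=2: L1-HIT | VC [22]
  [8] addr=0x5b blk=22 s=2: VC-HIT | VC [6]
  [9] addr=0x58 blk=22 s=2: L1-HIT | VC [6]
  [10] addr=0x1b blk=6 s=2: VC-HIT | VC [22]
  [11] addr=0x58 blk=22 s=2: VC-HIT | VC [6]
  [12] addr=0x5b blk=22 s=2: L1-HIT | VC [6]
  [13] addr=0x1b blk=6 s=2: VC-HIT | VC [22]
  [14] addr=0x5b blk=22 s=2: VC-HIT | VC [6]
  [15] addr=0x5a blk=22 s=2: L1-HIT | VC [6]

OUTCOME = VC-HIT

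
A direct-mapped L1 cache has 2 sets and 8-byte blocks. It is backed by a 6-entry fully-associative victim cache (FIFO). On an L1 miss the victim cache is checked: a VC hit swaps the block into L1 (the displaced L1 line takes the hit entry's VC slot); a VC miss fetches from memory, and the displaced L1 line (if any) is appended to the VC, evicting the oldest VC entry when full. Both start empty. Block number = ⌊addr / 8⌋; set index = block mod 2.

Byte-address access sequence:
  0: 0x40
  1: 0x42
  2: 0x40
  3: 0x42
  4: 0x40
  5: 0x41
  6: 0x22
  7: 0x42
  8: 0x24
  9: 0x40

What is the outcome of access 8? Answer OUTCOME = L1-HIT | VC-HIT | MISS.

#0 0x40→b8/s0 MISS; vc=[]
#1 0x42→b8/s0 L1-HIT; vc=[]
#2 0x40→b8/s0 L1-HIT; vc=[]
#3 0x42→b8/s0 L1-HIT; vc=[]
#4 0x40→b8/s0 L1-HIT; vc=[]
#5 0x41→b8/s0 L1-HIT; vc=[]
#6 0x22→b4/s0 MISS; vc=[8]
#7 0x42→b8/s0 VC-HIT; vc=[4]
#8 0x24→b4/s0 VC-HIT; vc=[8]
#9 0x40→b8/s0 VC-HIT; vc=[4]

OUTCOME = VC-HIT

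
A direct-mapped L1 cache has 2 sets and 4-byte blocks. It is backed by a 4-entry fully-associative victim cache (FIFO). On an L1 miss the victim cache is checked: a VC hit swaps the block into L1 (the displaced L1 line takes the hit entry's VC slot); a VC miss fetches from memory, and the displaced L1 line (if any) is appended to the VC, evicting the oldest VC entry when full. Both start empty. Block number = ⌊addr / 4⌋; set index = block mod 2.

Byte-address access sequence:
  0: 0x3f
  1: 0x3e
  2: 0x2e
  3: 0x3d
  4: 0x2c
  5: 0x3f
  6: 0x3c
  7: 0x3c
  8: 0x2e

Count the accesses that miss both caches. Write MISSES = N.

#0 0x3f→b15/s1 MISS; vc=[]
#1 0x3e→b15/s1 L1-HIT; vc=[]
#2 0x2e→b11/s1 MISS; vc=[15]
#3 0x3d→b15/s1 VC-HIT; vc=[11]
#4 0x2c→b11/s1 VC-HIT; vc=[15]
#5 0x3f→b15/s1 VC-HIT; vc=[11]
#6 0x3c→b15/s1 L1-HIT; vc=[11]
#7 0x3c→b15/s1 L1-HIT; vc=[11]
#8 0x2e→b11/s1 VC-HIT; vc=[15]

MISSES = 2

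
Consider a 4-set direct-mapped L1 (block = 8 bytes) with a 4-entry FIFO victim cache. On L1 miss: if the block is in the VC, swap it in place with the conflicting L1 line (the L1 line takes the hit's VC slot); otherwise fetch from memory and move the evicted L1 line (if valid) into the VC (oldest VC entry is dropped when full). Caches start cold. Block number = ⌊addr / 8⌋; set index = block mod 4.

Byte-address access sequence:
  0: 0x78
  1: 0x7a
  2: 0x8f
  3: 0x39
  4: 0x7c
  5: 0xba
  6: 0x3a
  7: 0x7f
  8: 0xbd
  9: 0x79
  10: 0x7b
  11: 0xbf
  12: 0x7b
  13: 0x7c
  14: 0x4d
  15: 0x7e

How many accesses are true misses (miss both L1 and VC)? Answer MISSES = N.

  [0] addr=0x78 blk=15 s=3: MISS | VC []
  [1] addr=0x7a blk=15 s=3: L1-HIT | VC []
  [2] addr=0x8f blk=17 s=1: MISS | VC []
  [3] addr=0x39 blk=7 s=3: MISS | VC [15]
  [4] addr=0x7c blk=15 s=3: VC-HIT | VC [7]
  [5] addr=0xba blk=23 s=3: MISS | VC [7, 15]
  [6] addr=0x3a blk=7 s=3: VC-HIT | VC [23, 15]
  [7] addr=0x7f blk=15 s=3: VC-HIT | VC [23, 7]
  [8] addr=0xbd blk=23 s=3: VC-HIT | VC [15, 7]
  [9] addr=0x79 blk=15 s=3: VC-HIT | VC [23, 7]
  [10] addr=0x7b blk=15 s=3: L1-HIT | VC [23, 7]
  [11] addr=0xbf blk=23 s=3: VC-HIT | VC [15, 7]
  [12] addr=0x7b blk=15 s=3: VC-HIT | VC [23, 7]
  [13] addr=0x7c blk=15 s=3: L1-HIT | VC [23, 7]
  [14] addr=0x4d blk=9 s=1: MISS | VC [23, 7, 17]
  [15] addr=0x7e blk=15 s=3: L1-HIT | VC [23, 7, 17]

MISSES = 5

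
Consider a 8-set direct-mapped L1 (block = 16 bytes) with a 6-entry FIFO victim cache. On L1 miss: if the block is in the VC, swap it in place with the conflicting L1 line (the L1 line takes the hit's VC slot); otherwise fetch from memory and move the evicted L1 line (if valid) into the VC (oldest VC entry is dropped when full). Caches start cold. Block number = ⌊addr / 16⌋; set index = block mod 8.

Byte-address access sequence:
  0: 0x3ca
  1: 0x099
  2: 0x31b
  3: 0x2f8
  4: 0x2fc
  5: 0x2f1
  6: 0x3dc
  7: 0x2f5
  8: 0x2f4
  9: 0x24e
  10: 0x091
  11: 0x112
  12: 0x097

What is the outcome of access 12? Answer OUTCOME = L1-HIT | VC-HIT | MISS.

OUTCOME = VC-HIT

  [0] addr=0x3ca blk=60 s=4: MISS | VC []
  [1] addr=0x99 blk=9 s=1: MISS | VC []
  [2] addr=0x31b blk=49 s=1: MISS | VC [9]
  [3] addr=0x2f8 blk=47 s=7: MISS | VC [9]
  [4] addr=0x2fc blk=47 s=7: L1-HIT | VC [9]
  [5] addr=0x2f1 blk=47 s=7: L1-HIT | VC [9]
  [6] addr=0x3dc blk=61 s=5: MISS | VC [9]
  [7] addr=0x2f5 blk=47 s=7: L1-HIT | VC [9]
  [8] addr=0x2f4 blk=47 s=7: L1-HIT | VC [9]
  [9] addr=0x24e blk=36 s=4: MISS | VC [9, 60]
  [10] addr=0x91 blk=9 s=1: VC-HIT | VC [49, 60]
  [11] addr=0x112 blk=17 s=1: MISS | VC [49, 60, 9]
  [12] addr=0x97 blk=9 s=1: VC-HIT | VC [49, 60, 17]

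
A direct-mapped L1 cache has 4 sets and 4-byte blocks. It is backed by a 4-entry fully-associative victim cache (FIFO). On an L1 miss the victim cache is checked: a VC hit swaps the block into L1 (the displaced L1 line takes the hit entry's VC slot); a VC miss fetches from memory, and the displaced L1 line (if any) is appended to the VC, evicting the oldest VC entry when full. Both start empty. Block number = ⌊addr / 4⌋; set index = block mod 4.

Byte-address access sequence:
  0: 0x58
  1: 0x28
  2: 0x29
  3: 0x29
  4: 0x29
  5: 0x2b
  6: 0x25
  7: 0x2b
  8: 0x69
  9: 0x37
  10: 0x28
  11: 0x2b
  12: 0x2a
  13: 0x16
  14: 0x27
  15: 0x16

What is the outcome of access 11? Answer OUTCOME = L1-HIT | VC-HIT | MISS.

OUTCOME = L1-HIT

0: 0x58 (blk 22, set 2) → MISS  vc=[]
1: 0x28 (blk 10, set 2) → MISS  vc=[22]
2: 0x29 (blk 10, set 2) → L1-HIT  vc=[22]
3: 0x29 (blk 10, set 2) → L1-HIT  vc=[22]
4: 0x29 (blk 10, set 2) → L1-HIT  vc=[22]
5: 0x2b (blk 10, set 2) → L1-HIT  vc=[22]
6: 0x25 (blk 9, set 1) → MISS  vc=[22]
7: 0x2b (blk 10, set 2) → L1-HIT  vc=[22]
8: 0x69 (blk 26, set 2) → MISS  vc=[22, 10]
9: 0x37 (blk 13, set 1) → MISS  vc=[22, 10, 9]
10: 0x28 (blk 10, set 2) → VC-HIT  vc=[22, 26, 9]
11: 0x2b (blk 10, set 2) → L1-HIT  vc=[22, 26, 9]
12: 0x2a (blk 10, set 2) → L1-HIT  vc=[22, 26, 9]
13: 0x16 (blk 5, set 1) → MISS  vc=[22, 26, 9, 13]
14: 0x27 (blk 9, set 1) → VC-HIT  vc=[22, 26, 5, 13]
15: 0x16 (blk 5, set 1) → VC-HIT  vc=[22, 26, 9, 13]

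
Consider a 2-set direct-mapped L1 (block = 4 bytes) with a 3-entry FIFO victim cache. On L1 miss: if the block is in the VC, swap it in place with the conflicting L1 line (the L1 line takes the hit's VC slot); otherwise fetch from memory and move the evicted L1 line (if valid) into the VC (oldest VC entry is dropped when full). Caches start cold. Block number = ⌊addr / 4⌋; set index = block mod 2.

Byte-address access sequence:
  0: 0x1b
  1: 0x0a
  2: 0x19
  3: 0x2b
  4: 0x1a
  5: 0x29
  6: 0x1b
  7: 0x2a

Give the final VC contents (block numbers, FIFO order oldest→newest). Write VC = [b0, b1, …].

VC = [2, 6]

#0 0x1b→b6/s0 MISS; vc=[]
#1 0xa→b2/s0 MISS; vc=[6]
#2 0x19→b6/s0 VC-HIT; vc=[2]
#3 0x2b→b10/s0 MISS; vc=[2,6]
#4 0x1a→b6/s0 VC-HIT; vc=[2,10]
#5 0x29→b10/s0 VC-HIT; vc=[2,6]
#6 0x1b→b6/s0 VC-HIT; vc=[2,10]
#7 0x2a→b10/s0 VC-HIT; vc=[2,6]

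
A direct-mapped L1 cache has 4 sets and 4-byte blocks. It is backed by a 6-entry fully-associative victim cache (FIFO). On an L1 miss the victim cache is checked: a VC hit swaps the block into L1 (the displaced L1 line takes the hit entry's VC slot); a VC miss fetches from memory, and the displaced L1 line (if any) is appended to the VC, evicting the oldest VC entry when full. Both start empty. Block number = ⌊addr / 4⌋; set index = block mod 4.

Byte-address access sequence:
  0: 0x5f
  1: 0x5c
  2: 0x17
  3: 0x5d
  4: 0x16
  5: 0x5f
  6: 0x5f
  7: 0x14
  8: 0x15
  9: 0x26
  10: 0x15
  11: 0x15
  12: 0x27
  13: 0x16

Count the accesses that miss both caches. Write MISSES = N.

MISSES = 3

#0 0x5f→b23/s3 MISS; vc=[]
#1 0x5c→b23/s3 L1-HIT; vc=[]
#2 0x17→b5/s1 MISS; vc=[]
#3 0x5d→b23/s3 L1-HIT; vc=[]
#4 0x16→b5/s1 L1-HIT; vc=[]
#5 0x5f→b23/s3 L1-HIT; vc=[]
#6 0x5f→b23/s3 L1-HIT; vc=[]
#7 0x14→b5/s1 L1-HIT; vc=[]
#8 0x15→b5/s1 L1-HIT; vc=[]
#9 0x26→b9/s1 MISS; vc=[5]
#10 0x15→b5/s1 VC-HIT; vc=[9]
#11 0x15→b5/s1 L1-HIT; vc=[9]
#12 0x27→b9/s1 VC-HIT; vc=[5]
#13 0x16→b5/s1 VC-HIT; vc=[9]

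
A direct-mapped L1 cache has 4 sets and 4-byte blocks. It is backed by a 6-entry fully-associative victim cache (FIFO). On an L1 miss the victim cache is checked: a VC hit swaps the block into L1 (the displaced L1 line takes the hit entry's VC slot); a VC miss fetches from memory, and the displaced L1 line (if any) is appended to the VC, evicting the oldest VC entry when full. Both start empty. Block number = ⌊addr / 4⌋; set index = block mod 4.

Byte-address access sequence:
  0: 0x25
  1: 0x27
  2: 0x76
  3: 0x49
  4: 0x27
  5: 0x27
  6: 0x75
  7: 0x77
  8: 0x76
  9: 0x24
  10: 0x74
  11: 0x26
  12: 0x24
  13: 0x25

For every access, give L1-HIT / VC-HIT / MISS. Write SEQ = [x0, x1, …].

SEQ = [MISS, L1-HIT, MISS, MISS, VC-HIT, L1-HIT, VC-HIT, L1-HIT, L1-HIT, VC-HIT, VC-HIT, VC-HIT, L1-HIT, L1-HIT]

  [0] addr=0x25 blk=9 s=1: MISS | VC []
  [1] addr=0x27 blk=9 s=1: L1-HIT | VC []
  [2] addr=0x76 blk=29 s=1: MISS | VC [9]
  [3] addr=0x49 blk=18 s=2: MISS | VC [9]
  [4] addr=0x27 blk=9 s=1: VC-HIT | VC [29]
  [5] addr=0x27 blk=9 s=1: L1-HIT | VC [29]
  [6] addr=0x75 blk=29 s=1: VC-HIT | VC [9]
  [7] addr=0x77 blk=29 s=1: L1-HIT | VC [9]
  [8] addr=0x76 blk=29 s=1: L1-HIT | VC [9]
  [9] addr=0x24 blk=9 s=1: VC-HIT | VC [29]
  [10] addr=0x74 blk=29 s=1: VC-HIT | VC [9]
  [11] addr=0x26 blk=9 s=1: VC-HIT | VC [29]
  [12] addr=0x24 blk=9 s=1: L1-HIT | VC [29]
  [13] addr=0x25 blk=9 s=1: L1-HIT | VC [29]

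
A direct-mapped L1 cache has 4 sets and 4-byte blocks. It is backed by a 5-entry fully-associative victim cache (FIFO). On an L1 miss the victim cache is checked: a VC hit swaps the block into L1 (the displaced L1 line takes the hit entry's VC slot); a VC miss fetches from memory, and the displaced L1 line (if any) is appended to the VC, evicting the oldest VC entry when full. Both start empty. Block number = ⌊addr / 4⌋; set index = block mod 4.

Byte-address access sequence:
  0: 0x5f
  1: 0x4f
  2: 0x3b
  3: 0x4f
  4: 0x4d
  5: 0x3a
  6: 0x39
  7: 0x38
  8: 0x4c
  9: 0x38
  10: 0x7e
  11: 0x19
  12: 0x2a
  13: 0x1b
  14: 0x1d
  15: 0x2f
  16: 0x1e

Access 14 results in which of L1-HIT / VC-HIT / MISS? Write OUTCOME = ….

#0 0x5f→b23/s3 MISS; vc=[]
#1 0x4f→b19/s3 MISS; vc=[23]
#2 0x3b→b14/s2 MISS; vc=[23]
#3 0x4f→b19/s3 L1-HIT; vc=[23]
#4 0x4d→b19/s3 L1-HIT; vc=[23]
#5 0x3a→b14/s2 L1-HIT; vc=[23]
#6 0x39→b14/s2 L1-HIT; vc=[23]
#7 0x38→b14/s2 L1-HIT; vc=[23]
#8 0x4c→b19/s3 L1-HIT; vc=[23]
#9 0x38→b14/s2 L1-HIT; vc=[23]
#10 0x7e→b31/s3 MISS; vc=[23,19]
#11 0x19→b6/s2 MISS; vc=[23,19,14]
#12 0x2a→b10/s2 MISS; vc=[23,19,14,6]
#13 0x1b→b6/s2 VC-HIT; vc=[23,19,14,10]
#14 0x1d→b7/s3 MISS; vc=[23,19,14,10,31]
#15 0x2f→b11/s3 MISS; vc=[19,14,10,31,7]
#16 0x1e→b7/s3 VC-HIT; vc=[19,14,10,31,11]

OUTCOME = MISS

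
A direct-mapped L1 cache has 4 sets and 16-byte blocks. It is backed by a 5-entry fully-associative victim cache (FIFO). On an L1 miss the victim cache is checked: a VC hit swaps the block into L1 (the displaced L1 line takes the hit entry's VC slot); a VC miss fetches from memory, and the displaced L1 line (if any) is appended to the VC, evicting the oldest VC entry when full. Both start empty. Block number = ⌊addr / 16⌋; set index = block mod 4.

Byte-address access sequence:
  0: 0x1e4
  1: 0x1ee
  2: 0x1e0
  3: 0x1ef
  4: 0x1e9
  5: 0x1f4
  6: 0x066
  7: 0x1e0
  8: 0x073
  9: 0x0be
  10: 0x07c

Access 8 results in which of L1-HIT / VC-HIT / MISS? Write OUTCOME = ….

#0 0x1e4→b30/s2 MISS; vc=[]
#1 0x1ee→b30/s2 L1-HIT; vc=[]
#2 0x1e0→b30/s2 L1-HIT; vc=[]
#3 0x1ef→b30/s2 L1-HIT; vc=[]
#4 0x1e9→b30/s2 L1-HIT; vc=[]
#5 0x1f4→b31/s3 MISS; vc=[]
#6 0x66→b6/s2 MISS; vc=[30]
#7 0x1e0→b30/s2 VC-HIT; vc=[6]
#8 0x73→b7/s3 MISS; vc=[6,31]
#9 0xbe→b11/s3 MISS; vc=[6,31,7]
#10 0x7c→b7/s3 VC-HIT; vc=[6,31,11]

OUTCOME = MISS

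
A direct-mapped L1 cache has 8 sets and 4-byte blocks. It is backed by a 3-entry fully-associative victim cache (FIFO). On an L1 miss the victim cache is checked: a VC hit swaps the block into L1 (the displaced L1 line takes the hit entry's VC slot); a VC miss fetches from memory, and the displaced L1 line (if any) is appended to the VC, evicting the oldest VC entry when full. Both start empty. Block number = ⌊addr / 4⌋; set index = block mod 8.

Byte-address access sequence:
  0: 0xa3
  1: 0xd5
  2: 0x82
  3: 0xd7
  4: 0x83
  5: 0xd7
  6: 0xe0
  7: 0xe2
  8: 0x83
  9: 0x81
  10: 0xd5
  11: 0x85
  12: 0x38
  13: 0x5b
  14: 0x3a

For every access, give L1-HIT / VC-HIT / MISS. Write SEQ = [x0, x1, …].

#0 0xa3→b40/s0 MISS; vc=[]
#1 0xd5→b53/s5 MISS; vc=[]
#2 0x82→b32/s0 MISS; vc=[40]
#3 0xd7→b53/s5 L1-HIT; vc=[40]
#4 0x83→b32/s0 L1-HIT; vc=[40]
#5 0xd7→b53/s5 L1-HIT; vc=[40]
#6 0xe0→b56/s0 MISS; vc=[40,32]
#7 0xe2→b56/s0 L1-HIT; vc=[40,32]
#8 0x83→b32/s0 VC-HIT; vc=[40,56]
#9 0x81→b32/s0 L1-HIT; vc=[40,56]
#10 0xd5→b53/s5 L1-HIT; vc=[40,56]
#11 0x85→b33/s1 MISS; vc=[40,56]
#12 0x38→b14/s6 MISS; vc=[40,56]
#13 0x5b→b22/s6 MISS; vc=[40,56,14]
#14 0x3a→b14/s6 VC-HIT; vc=[40,56,22]

SEQ = [MISS, MISS, MISS, L1-HIT, L1-HIT, L1-HIT, MISS, L1-HIT, VC-HIT, L1-HIT, L1-HIT, MISS, MISS, MISS, VC-HIT]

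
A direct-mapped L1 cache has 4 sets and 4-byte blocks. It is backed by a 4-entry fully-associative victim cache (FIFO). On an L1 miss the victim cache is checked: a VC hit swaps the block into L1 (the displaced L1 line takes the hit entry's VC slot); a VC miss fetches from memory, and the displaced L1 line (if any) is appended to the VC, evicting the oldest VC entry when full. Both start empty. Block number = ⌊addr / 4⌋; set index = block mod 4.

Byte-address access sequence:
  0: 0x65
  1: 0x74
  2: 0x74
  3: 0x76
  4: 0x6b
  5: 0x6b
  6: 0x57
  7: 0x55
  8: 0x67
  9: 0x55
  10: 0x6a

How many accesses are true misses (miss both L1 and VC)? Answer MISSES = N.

MISSES = 4

#0 0x65→b25/s1 MISS; vc=[]
#1 0x74→b29/s1 MISS; vc=[25]
#2 0x74→b29/s1 L1-HIT; vc=[25]
#3 0x76→b29/s1 L1-HIT; vc=[25]
#4 0x6b→b26/s2 MISS; vc=[25]
#5 0x6b→b26/s2 L1-HIT; vc=[25]
#6 0x57→b21/s1 MISS; vc=[25,29]
#7 0x55→b21/s1 L1-HIT; vc=[25,29]
#8 0x67→b25/s1 VC-HIT; vc=[21,29]
#9 0x55→b21/s1 VC-HIT; vc=[25,29]
#10 0x6a→b26/s2 L1-HIT; vc=[25,29]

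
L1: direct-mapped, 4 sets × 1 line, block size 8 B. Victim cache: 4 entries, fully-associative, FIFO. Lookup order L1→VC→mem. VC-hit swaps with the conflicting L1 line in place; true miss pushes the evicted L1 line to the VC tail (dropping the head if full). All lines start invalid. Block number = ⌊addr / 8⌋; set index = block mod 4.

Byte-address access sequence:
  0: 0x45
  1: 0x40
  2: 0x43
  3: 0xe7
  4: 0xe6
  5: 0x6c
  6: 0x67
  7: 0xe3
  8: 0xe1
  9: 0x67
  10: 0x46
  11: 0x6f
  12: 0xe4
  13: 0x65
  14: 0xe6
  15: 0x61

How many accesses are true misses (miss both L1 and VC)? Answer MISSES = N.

#0 0x45→b8/s0 MISS; vc=[]
#1 0x40→b8/s0 L1-HIT; vc=[]
#2 0x43→b8/s0 L1-HIT; vc=[]
#3 0xe7→b28/s0 MISS; vc=[8]
#4 0xe6→b28/s0 L1-HIT; vc=[8]
#5 0x6c→b13/s1 MISS; vc=[8]
#6 0x67→b12/s0 MISS; vc=[8,28]
#7 0xe3→b28/s0 VC-HIT; vc=[8,12]
#8 0xe1→b28/s0 L1-HIT; vc=[8,12]
#9 0x67→b12/s0 VC-HIT; vc=[8,28]
#10 0x46→b8/s0 VC-HIT; vc=[12,28]
#11 0x6f→b13/s1 L1-HIT; vc=[12,28]
#12 0xe4→b28/s0 VC-HIT; vc=[12,8]
#13 0x65→b12/s0 VC-HIT; vc=[28,8]
#14 0xe6→b28/s0 VC-HIT; vc=[12,8]
#15 0x61→b12/s0 VC-HIT; vc=[28,8]

MISSES = 4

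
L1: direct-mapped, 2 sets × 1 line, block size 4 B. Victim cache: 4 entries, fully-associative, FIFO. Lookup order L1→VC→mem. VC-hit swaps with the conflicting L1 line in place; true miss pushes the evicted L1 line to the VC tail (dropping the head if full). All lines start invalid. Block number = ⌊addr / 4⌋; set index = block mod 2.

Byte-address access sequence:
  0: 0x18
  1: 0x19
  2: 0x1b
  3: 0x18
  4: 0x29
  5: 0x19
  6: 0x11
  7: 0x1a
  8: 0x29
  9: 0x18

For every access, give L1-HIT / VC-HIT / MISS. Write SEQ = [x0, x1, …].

SEQ = [MISS, L1-HIT, L1-HIT, L1-HIT, MISS, VC-HIT, MISS, VC-HIT, VC-HIT, VC-HIT]

#0 0x18→b6/s0 MISS; vc=[]
#1 0x19→b6/s0 L1-HIT; vc=[]
#2 0x1b→b6/s0 L1-HIT; vc=[]
#3 0x18→b6/s0 L1-HIT; vc=[]
#4 0x29→b10/s0 MISS; vc=[6]
#5 0x19→b6/s0 VC-HIT; vc=[10]
#6 0x11→b4/s0 MISS; vc=[10,6]
#7 0x1a→b6/s0 VC-HIT; vc=[10,4]
#8 0x29→b10/s0 VC-HIT; vc=[6,4]
#9 0x18→b6/s0 VC-HIT; vc=[10,4]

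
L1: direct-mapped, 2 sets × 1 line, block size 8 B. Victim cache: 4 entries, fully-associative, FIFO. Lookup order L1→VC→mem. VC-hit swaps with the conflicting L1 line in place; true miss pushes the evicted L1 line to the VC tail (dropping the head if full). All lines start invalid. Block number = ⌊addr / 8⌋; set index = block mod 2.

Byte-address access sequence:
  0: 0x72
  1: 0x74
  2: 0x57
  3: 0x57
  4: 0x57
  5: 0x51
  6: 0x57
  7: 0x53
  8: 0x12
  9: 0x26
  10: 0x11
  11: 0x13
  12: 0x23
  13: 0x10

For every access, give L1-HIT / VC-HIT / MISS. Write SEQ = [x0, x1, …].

#0 0x72→b14/s0 MISS; vc=[]
#1 0x74→b14/s0 L1-HIT; vc=[]
#2 0x57→b10/s0 MISS; vc=[14]
#3 0x57→b10/s0 L1-HIT; vc=[14]
#4 0x57→b10/s0 L1-HIT; vc=[14]
#5 0x51→b10/s0 L1-HIT; vc=[14]
#6 0x57→b10/s0 L1-HIT; vc=[14]
#7 0x53→b10/s0 L1-HIT; vc=[14]
#8 0x12→b2/s0 MISS; vc=[14,10]
#9 0x26→b4/s0 MISS; vc=[14,10,2]
#10 0x11→b2/s0 VC-HIT; vc=[14,10,4]
#11 0x13→b2/s0 L1-HIT; vc=[14,10,4]
#12 0x23→b4/s0 VC-HIT; vc=[14,10,2]
#13 0x10→b2/s0 VC-HIT; vc=[14,10,4]

SEQ = [MISS, L1-HIT, MISS, L1-HIT, L1-HIT, L1-HIT, L1-HIT, L1-HIT, MISS, MISS, VC-HIT, L1-HIT, VC-HIT, VC-HIT]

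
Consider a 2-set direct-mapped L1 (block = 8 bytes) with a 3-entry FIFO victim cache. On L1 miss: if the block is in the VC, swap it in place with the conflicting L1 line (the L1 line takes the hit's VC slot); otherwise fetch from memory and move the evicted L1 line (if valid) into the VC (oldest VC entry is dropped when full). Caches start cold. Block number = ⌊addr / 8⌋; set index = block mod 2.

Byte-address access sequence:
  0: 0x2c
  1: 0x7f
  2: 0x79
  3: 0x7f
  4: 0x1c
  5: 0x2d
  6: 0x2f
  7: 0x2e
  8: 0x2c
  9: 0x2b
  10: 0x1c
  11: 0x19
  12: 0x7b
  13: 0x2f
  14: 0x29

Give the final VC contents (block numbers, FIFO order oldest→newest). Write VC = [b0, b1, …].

VC = [15, 3]

0: 0x2c (blk 5, set 1) → MISS  vc=[]
1: 0x7f (blk 15, set 1) → MISS  vc=[5]
2: 0x79 (blk 15, set 1) → L1-HIT  vc=[5]
3: 0x7f (blk 15, set 1) → L1-HIT  vc=[5]
4: 0x1c (blk 3, set 1) → MISS  vc=[5, 15]
5: 0x2d (blk 5, set 1) → VC-HIT  vc=[3, 15]
6: 0x2f (blk 5, set 1) → L1-HIT  vc=[3, 15]
7: 0x2e (blk 5, set 1) → L1-HIT  vc=[3, 15]
8: 0x2c (blk 5, set 1) → L1-HIT  vc=[3, 15]
9: 0x2b (blk 5, set 1) → L1-HIT  vc=[3, 15]
10: 0x1c (blk 3, set 1) → VC-HIT  vc=[5, 15]
11: 0x19 (blk 3, set 1) → L1-HIT  vc=[5, 15]
12: 0x7b (blk 15, set 1) → VC-HIT  vc=[5, 3]
13: 0x2f (blk 5, set 1) → VC-HIT  vc=[15, 3]
14: 0x29 (blk 5, set 1) → L1-HIT  vc=[15, 3]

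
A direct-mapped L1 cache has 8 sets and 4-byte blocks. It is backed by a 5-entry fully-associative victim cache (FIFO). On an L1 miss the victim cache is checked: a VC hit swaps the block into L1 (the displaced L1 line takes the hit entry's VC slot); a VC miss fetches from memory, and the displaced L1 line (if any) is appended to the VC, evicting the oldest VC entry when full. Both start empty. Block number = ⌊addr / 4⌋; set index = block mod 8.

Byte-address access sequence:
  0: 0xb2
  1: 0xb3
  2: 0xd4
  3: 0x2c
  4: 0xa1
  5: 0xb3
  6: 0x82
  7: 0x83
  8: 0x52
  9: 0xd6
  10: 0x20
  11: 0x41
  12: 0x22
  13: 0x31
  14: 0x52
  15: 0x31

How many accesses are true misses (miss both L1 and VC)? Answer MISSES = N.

  [0] addr=0xb2 blk=44 s=4: MISS | VC []
  [1] addr=0xb3 blk=44 s=4: L1-HIT | VC []
  [2] addr=0xd4 blk=53 s=5: MISS | VC []
  [3] addr=0x2c blk=11 s=3: MISS | VC []
  [4] addr=0xa1 blk=40 s=0: MISS | VC []
  [5] addr=0xb3 blk=44 s=4: L1-HIT | VC []
  [6] addr=0x82 blk=32 s=0: MISS | VC [40]
  [7] addr=0x83 blk=32 s=0: L1-HIT | VC [40]
  [8] addr=0x52 blk=20 s=4: MISS | VC [40, 44]
  [9] addr=0xd6 blk=53 s=5: L1-HIT | VC [40, 44]
  [10] addr=0x20 blk=8 s=0: MISS | VC [40, 44, 32]
  [11] addr=0x41 blk=16 s=0: MISS | VC [40, 44, 32, 8]
  [12] addr=0x22 blk=8 s=0: VC-HIT | VC [40, 44, 32, 16]
  [13] addr=0x31 blk=12 s=4: MISS | VC [40, 44, 32, 16, 20]
  [14] addr=0x52 blk=20 s=4: VC-HIT | VC [40, 44, 32, 16, 12]
  [15] addr=0x31 blk=12 s=4: VC-HIT | VC [40, 44, 32, 16, 20]

MISSES = 9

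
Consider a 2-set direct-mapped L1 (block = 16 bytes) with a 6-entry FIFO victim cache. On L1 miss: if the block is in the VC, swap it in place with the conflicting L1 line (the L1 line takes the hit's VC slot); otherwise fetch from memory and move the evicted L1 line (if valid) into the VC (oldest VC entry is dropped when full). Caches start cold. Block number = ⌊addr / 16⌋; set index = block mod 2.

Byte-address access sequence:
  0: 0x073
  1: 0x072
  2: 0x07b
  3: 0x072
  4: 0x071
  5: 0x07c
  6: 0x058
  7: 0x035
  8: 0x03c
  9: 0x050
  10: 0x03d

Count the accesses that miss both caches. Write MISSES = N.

0: 0x73 (blk 7, set 1) → MISS  vc=[]
1: 0x72 (blk 7, set 1) → L1-HIT  vc=[]
2: 0x7b (blk 7, set 1) → L1-HIT  vc=[]
3: 0x72 (blk 7, set 1) → L1-HIT  vc=[]
4: 0x71 (blk 7, set 1) → L1-HIT  vc=[]
5: 0x7c (blk 7, set 1) → L1-HIT  vc=[]
6: 0x58 (blk 5, set 1) → MISS  vc=[7]
7: 0x35 (blk 3, set 1) → MISS  vc=[7, 5]
8: 0x3c (blk 3, set 1) → L1-HIT  vc=[7, 5]
9: 0x50 (blk 5, set 1) → VC-HIT  vc=[7, 3]
10: 0x3d (blk 3, set 1) → VC-HIT  vc=[7, 5]

MISSES = 3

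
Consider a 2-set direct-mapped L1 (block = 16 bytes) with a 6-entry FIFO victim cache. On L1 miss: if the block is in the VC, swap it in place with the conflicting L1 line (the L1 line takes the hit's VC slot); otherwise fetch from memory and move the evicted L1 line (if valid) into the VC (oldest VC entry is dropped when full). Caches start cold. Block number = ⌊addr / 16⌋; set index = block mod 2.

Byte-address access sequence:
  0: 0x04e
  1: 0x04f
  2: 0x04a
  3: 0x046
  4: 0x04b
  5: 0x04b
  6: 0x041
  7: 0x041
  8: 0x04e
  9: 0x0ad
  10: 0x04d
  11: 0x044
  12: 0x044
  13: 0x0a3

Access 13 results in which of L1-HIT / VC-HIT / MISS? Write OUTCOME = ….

  [0] addr=0x4e blk=4 s=0: MISS | VC []
  [1] addr=0x4f blk=4 s=0: L1-HIT | VC []
  [2] addr=0x4a blk=4 s=0: L1-HIT | VC []
  [3] addr=0x46 blk=4 s=0: L1-HIT | VC []
  [4] addr=0x4b blk=4 s=0: L1-HIT | VC []
  [5] addr=0x4b blk=4 s=0: L1-HIT | VC []
  [6] addr=0x41 blk=4 s=0: L1-HIT | VC []
  [7] addr=0x41 blk=4 s=0: L1-HIT | VC []
  [8] addr=0x4e blk=4 s=0: L1-HIT | VC []
  [9] addr=0xad blk=10 s=0: MISS | VC [4]
  [10] addr=0x4d blk=4 s=0: VC-HIT | VC [10]
  [11] addr=0x44 blk=4 s=0: L1-HIT | VC [10]
  [12] addr=0x44 blk=4 s=0: L1-HIT | VC [10]
  [13] addr=0xa3 blk=10 s=0: VC-HIT | VC [4]

OUTCOME = VC-HIT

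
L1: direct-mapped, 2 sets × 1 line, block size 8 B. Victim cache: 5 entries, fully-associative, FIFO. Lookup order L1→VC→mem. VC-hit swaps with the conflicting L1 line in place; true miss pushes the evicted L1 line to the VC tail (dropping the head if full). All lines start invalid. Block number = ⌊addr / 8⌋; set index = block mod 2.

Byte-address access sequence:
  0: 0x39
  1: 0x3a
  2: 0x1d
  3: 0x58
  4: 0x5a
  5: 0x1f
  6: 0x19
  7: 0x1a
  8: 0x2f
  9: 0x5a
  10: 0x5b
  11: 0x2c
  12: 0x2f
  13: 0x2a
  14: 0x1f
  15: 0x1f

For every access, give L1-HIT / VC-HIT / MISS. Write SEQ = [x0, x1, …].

#0 0x39→b7/s1 MISS; vc=[]
#1 0x3a→b7/s1 L1-HIT; vc=[]
#2 0x1d→b3/s1 MISS; vc=[7]
#3 0x58→b11/s1 MISS; vc=[7,3]
#4 0x5a→b11/s1 L1-HIT; vc=[7,3]
#5 0x1f→b3/s1 VC-HIT; vc=[7,11]
#6 0x19→b3/s1 L1-HIT; vc=[7,11]
#7 0x1a→b3/s1 L1-HIT; vc=[7,11]
#8 0x2f→b5/s1 MISS; vc=[7,11,3]
#9 0x5a→b11/s1 VC-HIT; vc=[7,5,3]
#10 0x5b→b11/s1 L1-HIT; vc=[7,5,3]
#11 0x2c→b5/s1 VC-HIT; vc=[7,11,3]
#12 0x2f→b5/s1 L1-HIT; vc=[7,11,3]
#13 0x2a→b5/s1 L1-HIT; vc=[7,11,3]
#14 0x1f→b3/s1 VC-HIT; vc=[7,11,5]
#15 0x1f→b3/s1 L1-HIT; vc=[7,11,5]

SEQ = [MISS, L1-HIT, MISS, MISS, L1-HIT, VC-HIT, L1-HIT, L1-HIT, MISS, VC-HIT, L1-HIT, VC-HIT, L1-HIT, L1-HIT, VC-HIT, L1-HIT]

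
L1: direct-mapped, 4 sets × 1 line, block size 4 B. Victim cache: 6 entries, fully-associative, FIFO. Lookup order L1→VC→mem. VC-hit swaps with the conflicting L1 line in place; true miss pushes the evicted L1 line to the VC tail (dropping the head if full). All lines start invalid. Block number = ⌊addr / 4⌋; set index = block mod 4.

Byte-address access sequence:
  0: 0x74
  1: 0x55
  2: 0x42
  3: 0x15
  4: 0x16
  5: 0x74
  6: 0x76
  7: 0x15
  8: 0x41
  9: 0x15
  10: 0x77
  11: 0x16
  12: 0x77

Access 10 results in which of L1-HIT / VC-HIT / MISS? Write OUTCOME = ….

  [0] addr=0x74 blk=29 s=1: MISS | VC []
  [1] addr=0x55 blk=21 s=1: MISS | VC [29]
  [2] addr=0x42 blk=16 s=0: MISS | VC [29]
  [3] addr=0x15 blk=5 s=1: MISS | VC [29, 21]
  [4] addr=0x16 blk=5 s=1: L1-HIT | VC [29, 21]
  [5] addr=0x74 blk=29 s=1: VC-HIT | VC [5, 21]
  [6] addr=0x76 blk=29 s=1: L1-HIT | VC [5, 21]
  [7] addr=0x15 blk=5 s=1: VC-HIT | VC [29, 21]
  [8] addr=0x41 blk=16 s=0: L1-HIT | VC [29, 21]
  [9] addr=0x15 blk=5 s=1: L1-HIT | VC [29, 21]
  [10] addr=0x77 blk=29 s=1: VC-HIT | VC [5, 21]
  [11] addr=0x16 blk=5 s=1: VC-HIT | VC [29, 21]
  [12] addr=0x77 blk=29 s=1: VC-HIT | VC [5, 21]

OUTCOME = VC-HIT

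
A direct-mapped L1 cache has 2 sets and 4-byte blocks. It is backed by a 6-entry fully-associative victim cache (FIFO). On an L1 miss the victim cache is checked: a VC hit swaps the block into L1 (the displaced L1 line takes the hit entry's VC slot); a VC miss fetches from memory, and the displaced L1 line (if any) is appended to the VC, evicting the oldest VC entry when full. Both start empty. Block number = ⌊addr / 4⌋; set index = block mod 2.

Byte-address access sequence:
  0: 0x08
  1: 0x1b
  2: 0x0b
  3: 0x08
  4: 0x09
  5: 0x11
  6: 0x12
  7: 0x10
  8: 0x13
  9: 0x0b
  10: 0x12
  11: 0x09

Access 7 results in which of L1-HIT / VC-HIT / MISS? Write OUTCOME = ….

OUTCOME = L1-HIT

  [0] addr=0x8 blk=2 s=0: MISS | VC []
  [1] addr=0x1b blk=6 s=0: MISS | VC [2]
  [2] addr=0xb blk=2 s=0: VC-HIT | VC [6]
  [3] addr=0x8 blk=2 s=0: L1-HIT | VC [6]
  [4] addr=0x9 blk=2 s=0: L1-HIT | VC [6]
  [5] addr=0x11 blk=4 s=0: MISS | VC [6, 2]
  [6] addr=0x12 blk=4 s=0: L1-HIT | VC [6, 2]
  [7] addr=0x10 blk=4 s=0: L1-HIT | VC [6, 2]
  [8] addr=0x13 blk=4 s=0: L1-HIT | VC [6, 2]
  [9] addr=0xb blk=2 s=0: VC-HIT | VC [6, 4]
  [10] addr=0x12 blk=4 s=0: VC-HIT | VC [6, 2]
  [11] addr=0x9 blk=2 s=0: VC-HIT | VC [6, 4]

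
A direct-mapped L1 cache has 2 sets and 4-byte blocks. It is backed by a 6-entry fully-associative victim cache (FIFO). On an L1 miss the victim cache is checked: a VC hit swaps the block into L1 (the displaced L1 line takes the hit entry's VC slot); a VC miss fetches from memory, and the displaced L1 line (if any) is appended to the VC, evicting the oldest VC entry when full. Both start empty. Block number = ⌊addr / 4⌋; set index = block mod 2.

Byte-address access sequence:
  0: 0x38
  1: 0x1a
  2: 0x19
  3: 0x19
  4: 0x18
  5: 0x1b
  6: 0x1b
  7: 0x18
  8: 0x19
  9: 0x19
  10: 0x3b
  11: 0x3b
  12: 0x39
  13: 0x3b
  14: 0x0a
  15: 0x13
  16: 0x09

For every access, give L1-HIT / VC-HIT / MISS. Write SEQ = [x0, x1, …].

SEQ = [MISS, MISS, L1-HIT, L1-HIT, L1-HIT, L1-HIT, L1-HIT, L1-HIT, L1-HIT, L1-HIT, VC-HIT, L1-HIT, L1-HIT, L1-HIT, MISS, MISS, VC-HIT]

  [0] addr=0x38 blk=14 s=0: MISS | VC []
  [1] addr=0x1a blk=6 s=0: MISS | VC [14]
  [2] addr=0x19 blk=6 s=0: L1-HIT | VC [14]
  [3] addr=0x19 blk=6 s=0: L1-HIT | VC [14]
  [4] addr=0x18 blk=6 s=0: L1-HIT | VC [14]
  [5] addr=0x1b blk=6 s=0: L1-HIT | VC [14]
  [6] addr=0x1b blk=6 s=0: L1-HIT | VC [14]
  [7] addr=0x18 blk=6 s=0: L1-HIT | VC [14]
  [8] addr=0x19 blk=6 s=0: L1-HIT | VC [14]
  [9] addr=0x19 blk=6 s=0: L1-HIT | VC [14]
  [10] addr=0x3b blk=14 s=0: VC-HIT | VC [6]
  [11] addr=0x3b blk=14 s=0: L1-HIT | VC [6]
  [12] addr=0x39 blk=14 s=0: L1-HIT | VC [6]
  [13] addr=0x3b blk=14 s=0: L1-HIT | VC [6]
  [14] addr=0xa blk=2 s=0: MISS | VC [6, 14]
  [15] addr=0x13 blk=4 s=0: MISS | VC [6, 14, 2]
  [16] addr=0x9 blk=2 s=0: VC-HIT | VC [6, 14, 4]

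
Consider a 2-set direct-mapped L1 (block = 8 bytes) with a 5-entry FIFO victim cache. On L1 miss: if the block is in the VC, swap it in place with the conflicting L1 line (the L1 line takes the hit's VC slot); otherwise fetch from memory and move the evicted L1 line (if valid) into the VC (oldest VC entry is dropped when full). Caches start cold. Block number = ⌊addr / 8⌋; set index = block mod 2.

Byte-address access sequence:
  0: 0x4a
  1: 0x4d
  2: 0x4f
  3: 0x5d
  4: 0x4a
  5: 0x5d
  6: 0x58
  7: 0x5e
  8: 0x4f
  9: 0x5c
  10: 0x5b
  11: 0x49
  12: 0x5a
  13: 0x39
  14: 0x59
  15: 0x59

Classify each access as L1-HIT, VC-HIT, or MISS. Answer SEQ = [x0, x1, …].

SEQ = [MISS, L1-HIT, L1-HIT, MISS, VC-HIT, VC-HIT, L1-HIT, L1-HIT, VC-HIT, VC-HIT, L1-HIT, VC-HIT, VC-HIT, MISS, VC-HIT, L1-HIT]

#0 0x4a→b9/s1 MISS; vc=[]
#1 0x4d→b9/s1 L1-HIT; vc=[]
#2 0x4f→b9/s1 L1-HIT; vc=[]
#3 0x5d→b11/s1 MISS; vc=[9]
#4 0x4a→b9/s1 VC-HIT; vc=[11]
#5 0x5d→b11/s1 VC-HIT; vc=[9]
#6 0x58→b11/s1 L1-HIT; vc=[9]
#7 0x5e→b11/s1 L1-HIT; vc=[9]
#8 0x4f→b9/s1 VC-HIT; vc=[11]
#9 0x5c→b11/s1 VC-HIT; vc=[9]
#10 0x5b→b11/s1 L1-HIT; vc=[9]
#11 0x49→b9/s1 VC-HIT; vc=[11]
#12 0x5a→b11/s1 VC-HIT; vc=[9]
#13 0x39→b7/s1 MISS; vc=[9,11]
#14 0x59→b11/s1 VC-HIT; vc=[9,7]
#15 0x59→b11/s1 L1-HIT; vc=[9,7]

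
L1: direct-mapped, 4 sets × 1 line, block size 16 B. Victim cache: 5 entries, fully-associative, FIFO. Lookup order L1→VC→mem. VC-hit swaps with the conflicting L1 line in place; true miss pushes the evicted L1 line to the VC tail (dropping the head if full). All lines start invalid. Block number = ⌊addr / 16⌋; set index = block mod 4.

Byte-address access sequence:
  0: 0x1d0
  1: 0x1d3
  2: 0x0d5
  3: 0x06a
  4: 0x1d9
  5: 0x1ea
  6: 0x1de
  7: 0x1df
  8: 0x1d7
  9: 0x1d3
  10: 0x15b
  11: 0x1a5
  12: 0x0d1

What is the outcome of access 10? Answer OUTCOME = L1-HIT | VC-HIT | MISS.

OUTCOME = MISS

0: 0x1d0 (blk 29, set 1) → MISS  vc=[]
1: 0x1d3 (blk 29, set 1) → L1-HIT  vc=[]
2: 0xd5 (blk 13, set 1) → MISS  vc=[29]
3: 0x6a (blk 6, set 2) → MISS  vc=[29]
4: 0x1d9 (blk 29, set 1) → VC-HIT  vc=[13]
5: 0x1ea (blk 30, set 2) → MISS  vc=[13, 6]
6: 0x1de (blk 29, set 1) → L1-HIT  vc=[13, 6]
7: 0x1df (blk 29, set 1) → L1-HIT  vc=[13, 6]
8: 0x1d7 (blk 29, set 1) → L1-HIT  vc=[13, 6]
9: 0x1d3 (blk 29, set 1) → L1-HIT  vc=[13, 6]
10: 0x15b (blk 21, set 1) → MISS  vc=[13, 6, 29]
11: 0x1a5 (blk 26, set 2) → MISS  vc=[13, 6, 29, 30]
12: 0xd1 (blk 13, set 1) → VC-HIT  vc=[21, 6, 29, 30]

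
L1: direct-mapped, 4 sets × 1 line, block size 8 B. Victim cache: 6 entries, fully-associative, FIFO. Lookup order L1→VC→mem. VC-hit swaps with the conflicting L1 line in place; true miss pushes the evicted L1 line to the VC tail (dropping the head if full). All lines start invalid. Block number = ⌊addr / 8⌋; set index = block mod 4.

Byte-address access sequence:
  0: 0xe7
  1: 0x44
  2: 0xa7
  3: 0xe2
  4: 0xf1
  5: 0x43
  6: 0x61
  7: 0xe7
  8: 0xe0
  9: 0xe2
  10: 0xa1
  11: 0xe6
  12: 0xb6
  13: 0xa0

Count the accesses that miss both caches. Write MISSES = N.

0: 0xe7 (blk 28, set 0) → MISS  vc=[]
1: 0x44 (blk 8, set 0) → MISS  vc=[28]
2: 0xa7 (blk 20, set 0) → MISS  vc=[28, 8]
3: 0xe2 (blk 28, set 0) → VC-HIT  vc=[20, 8]
4: 0xf1 (blk 30, set 2) → MISS  vc=[20, 8]
5: 0x43 (blk 8, set 0) → VC-HIT  vc=[20, 28]
6: 0x61 (blk 12, set 0) → MISS  vc=[20, 28, 8]
7: 0xe7 (blk 28, set 0) → VC-HIT  vc=[20, 12, 8]
8: 0xe0 (blk 28, set 0) → L1-HIT  vc=[20, 12, 8]
9: 0xe2 (blk 28, set 0) → L1-HIT  vc=[20, 12, 8]
10: 0xa1 (blk 20, set 0) → VC-HIT  vc=[28, 12, 8]
11: 0xe6 (blk 28, set 0) → VC-HIT  vc=[20, 12, 8]
12: 0xb6 (blk 22, set 2) → MISS  vc=[20, 12, 8, 30]
13: 0xa0 (blk 20, set 0) → VC-HIT  vc=[28, 12, 8, 30]

MISSES = 6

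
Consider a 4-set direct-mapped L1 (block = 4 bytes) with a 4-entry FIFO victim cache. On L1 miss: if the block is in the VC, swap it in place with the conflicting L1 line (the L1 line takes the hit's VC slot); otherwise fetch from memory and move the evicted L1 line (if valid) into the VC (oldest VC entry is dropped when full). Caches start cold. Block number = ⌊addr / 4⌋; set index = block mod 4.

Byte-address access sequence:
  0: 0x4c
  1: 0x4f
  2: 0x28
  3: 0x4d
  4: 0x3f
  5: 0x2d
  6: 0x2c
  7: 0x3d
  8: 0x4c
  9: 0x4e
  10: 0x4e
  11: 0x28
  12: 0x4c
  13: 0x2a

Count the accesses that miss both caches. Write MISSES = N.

#0 0x4c→b19/s3 MISS; vc=[]
#1 0x4f→b19/s3 L1-HIT; vc=[]
#2 0x28→b10/s2 MISS; vc=[]
#3 0x4d→b19/s3 L1-HIT; vc=[]
#4 0x3f→b15/s3 MISS; vc=[19]
#5 0x2d→b11/s3 MISS; vc=[19,15]
#6 0x2c→b11/s3 L1-HIT; vc=[19,15]
#7 0x3d→b15/s3 VC-HIT; vc=[19,11]
#8 0x4c→b19/s3 VC-HIT; vc=[15,11]
#9 0x4e→b19/s3 L1-HIT; vc=[15,11]
#10 0x4e→b19/s3 L1-HIT; vc=[15,11]
#11 0x28→b10/s2 L1-HIT; vc=[15,11]
#12 0x4c→b19/s3 L1-HIT; vc=[15,11]
#13 0x2a→b10/s2 L1-HIT; vc=[15,11]

MISSES = 4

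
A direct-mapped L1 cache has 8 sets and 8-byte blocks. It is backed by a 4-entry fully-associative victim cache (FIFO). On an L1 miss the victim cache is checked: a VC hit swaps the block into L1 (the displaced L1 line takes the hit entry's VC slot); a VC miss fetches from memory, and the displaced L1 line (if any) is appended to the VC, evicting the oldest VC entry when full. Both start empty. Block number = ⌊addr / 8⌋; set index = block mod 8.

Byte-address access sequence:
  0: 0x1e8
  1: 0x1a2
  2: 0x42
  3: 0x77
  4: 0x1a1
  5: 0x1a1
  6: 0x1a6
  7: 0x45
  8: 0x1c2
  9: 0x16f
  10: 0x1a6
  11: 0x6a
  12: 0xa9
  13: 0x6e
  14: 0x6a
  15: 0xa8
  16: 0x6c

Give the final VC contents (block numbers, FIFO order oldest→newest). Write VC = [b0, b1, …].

  [0] addr=0x1e8 blk=61 s=5: MISS | VC []
  [1] addr=0x1a2 blk=52 s=4: MISS | VC []
  [2] addr=0x42 blk=8 s=0: MISS | VC []
  [3] addr=0x77 blk=14 s=6: MISS | VC []
  [4] addr=0x1a1 blk=52 s=4: L1-HIT | VC []
  [5] addr=0x1a1 blk=52 s=4: L1-HIT | VC []
  [6] addr=0x1a6 blk=52 s=4: L1-HIT | VC []
  [7] addr=0x45 blk=8 s=0: L1-HIT | VC []
  [8] addr=0x1c2 blk=56 s=0: MISS | VC [8]
  [9] addr=0x16f blk=45 s=5: MISS | VC [8, 61]
  [10] addr=0x1a6 blk=52 s=4: L1-HIT | VC [8, 61]
  [11] addr=0x6a blk=13 s=5: MISS | VC [8, 61, 45]
  [12] addr=0xa9 blk=21 s=5: MISS | VC [8, 61, 45, 13]
  [13] addr=0x6e blk=13 s=5: VC-HIT | VC [8, 61, 45, 21]
  [14] addr=0x6a blk=13 s=5: L1-HIT | VC [8, 61, 45, 21]
  [15] addr=0xa8 blk=21 s=5: VC-HIT | VC [8, 61, 45, 13]
  [16] addr=0x6c blk=13 s=5: VC-HIT | VC [8, 61, 45, 21]

VC = [8, 61, 45, 21]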